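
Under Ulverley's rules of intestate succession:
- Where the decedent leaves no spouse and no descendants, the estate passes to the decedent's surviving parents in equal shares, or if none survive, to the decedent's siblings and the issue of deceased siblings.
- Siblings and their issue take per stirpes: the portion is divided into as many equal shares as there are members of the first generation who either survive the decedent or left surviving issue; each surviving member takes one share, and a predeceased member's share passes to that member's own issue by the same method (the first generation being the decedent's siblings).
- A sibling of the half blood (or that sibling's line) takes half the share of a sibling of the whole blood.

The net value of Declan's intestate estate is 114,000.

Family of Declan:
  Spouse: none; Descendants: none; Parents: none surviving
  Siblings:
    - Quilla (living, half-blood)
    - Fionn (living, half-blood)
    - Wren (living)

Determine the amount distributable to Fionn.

Fionn receives 28,500.

The entire 114,000 passes to the siblings and their issue.
Counting each half-blood sibling's line as half a unit, there are 2 units in 114,000, so one unit is 57,000. Whole-blood lines (Wren) take 57,000 each; half-blood lines (Quilla and Fionn) take 28,500 each.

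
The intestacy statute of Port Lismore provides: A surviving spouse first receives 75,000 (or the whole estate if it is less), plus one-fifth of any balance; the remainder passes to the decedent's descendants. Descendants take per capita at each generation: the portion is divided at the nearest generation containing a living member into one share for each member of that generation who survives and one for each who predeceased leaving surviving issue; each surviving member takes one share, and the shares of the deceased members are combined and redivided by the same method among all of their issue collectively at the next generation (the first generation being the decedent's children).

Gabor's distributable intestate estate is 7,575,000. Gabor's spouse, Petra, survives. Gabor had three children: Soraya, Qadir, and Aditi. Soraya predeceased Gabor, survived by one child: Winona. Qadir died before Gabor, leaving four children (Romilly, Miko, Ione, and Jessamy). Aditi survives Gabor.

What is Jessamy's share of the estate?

Petra first takes 75,000, leaving a balance of 7,500,000. Petra then takes one-fifth of the balance (1,500,000), for a total of 1,575,000. The remaining 6,000,000 passes to the descendants.
The descendants' portion (6,000,000) is divided at the children's generation into 3 shares of 2,000,000. Aditi takes 2,000,000. The 2 shares of the deceased (Soraya and Qadir) are combined into a pool of 4,000,000.
That pool (4,000,000) is divided at the grandchildren's generation equally among Winona, Romilly, Miko, Ione, and Jessamy: 800,000 each.

Jessamy receives 800,000.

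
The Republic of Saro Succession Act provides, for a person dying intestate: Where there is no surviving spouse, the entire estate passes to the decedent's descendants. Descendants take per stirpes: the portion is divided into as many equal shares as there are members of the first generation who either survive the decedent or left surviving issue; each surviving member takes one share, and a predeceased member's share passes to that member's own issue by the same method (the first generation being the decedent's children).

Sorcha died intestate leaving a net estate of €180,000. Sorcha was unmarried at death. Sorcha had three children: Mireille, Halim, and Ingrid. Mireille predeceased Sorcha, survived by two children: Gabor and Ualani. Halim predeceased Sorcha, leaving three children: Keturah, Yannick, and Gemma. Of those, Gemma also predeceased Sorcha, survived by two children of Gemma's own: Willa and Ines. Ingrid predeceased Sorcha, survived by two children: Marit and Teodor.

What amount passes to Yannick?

The entire €180,000 passes to the descendants.
That amount (€180,000) is divided into 3 shares of €60,000: Mireille's €60,000 share passes to Mireille's issue; Halim's €60,000 share passes to Halim's issue; Ingrid's €60,000 share passes to Ingrid's issue.
Mireille's share (€60,000) is divided into 2 shares of €30,000: Gabor and Ualani each take €30,000.
Halim's share (€60,000) is divided into 3 shares of €20,000: Keturah and Yannick each take €20,000; Gemma's €20,000 share passes to Gemma's issue.
Gemma's share (€20,000) is divided into 2 shares of €10,000: Willa and Ines each take €10,000.
Ingrid's share (€60,000) is divided into 2 shares of €30,000: Marit and Teodor each take €30,000.

Yannick receives €20,000.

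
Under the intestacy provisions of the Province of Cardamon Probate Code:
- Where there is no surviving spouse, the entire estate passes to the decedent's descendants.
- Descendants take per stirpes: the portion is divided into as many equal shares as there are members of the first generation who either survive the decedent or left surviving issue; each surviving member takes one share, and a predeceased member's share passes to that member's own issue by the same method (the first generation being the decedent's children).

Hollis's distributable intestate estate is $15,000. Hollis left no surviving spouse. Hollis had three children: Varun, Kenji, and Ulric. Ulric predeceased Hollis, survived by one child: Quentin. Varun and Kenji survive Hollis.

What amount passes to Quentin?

The entire $15,000 passes to the descendants.
That amount ($15,000) is divided into 3 shares of $5,000: Varun and Kenji each take $5,000; Ulric's $5,000 share passes to Ulric's issue.
Ulric's share ($5,000) passes entirely to Quentin.

Quentin receives $5,000.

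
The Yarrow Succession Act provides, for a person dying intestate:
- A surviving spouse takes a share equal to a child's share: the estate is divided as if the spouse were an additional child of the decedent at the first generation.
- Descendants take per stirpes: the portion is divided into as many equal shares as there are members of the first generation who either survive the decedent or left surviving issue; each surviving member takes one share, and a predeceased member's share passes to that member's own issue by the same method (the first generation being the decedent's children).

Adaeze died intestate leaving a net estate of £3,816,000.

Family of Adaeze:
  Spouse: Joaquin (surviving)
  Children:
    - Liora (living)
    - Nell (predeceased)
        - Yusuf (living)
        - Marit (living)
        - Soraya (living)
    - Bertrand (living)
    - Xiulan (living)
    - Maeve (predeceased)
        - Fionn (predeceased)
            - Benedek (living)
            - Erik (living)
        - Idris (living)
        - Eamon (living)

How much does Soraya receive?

Soraya receives £212,000.

The spouse counts as an additional share at the children's level, so there are 6 primary shares of £636,000. Joaquin takes one such share (£636,000).
The children's combined portion (£3,180,000) is divided into 5 shares of £636,000: Liora, Bertrand, and Xiulan each take £636,000; Nell's £636,000 share passes to Nell's issue; Maeve's £636,000 share passes to Maeve's issue.
Nell's share (£636,000) is divided into 3 shares of £212,000: Yusuf, Marit, and Soraya each take £212,000.
Maeve's share (£636,000) is divided into 3 shares of £212,000: Idris and Eamon each take £212,000; Fionn's £212,000 share passes to Fionn's issue.
Fionn's share (£212,000) is divided into 2 shares of £106,000: Benedek and Erik each take £106,000.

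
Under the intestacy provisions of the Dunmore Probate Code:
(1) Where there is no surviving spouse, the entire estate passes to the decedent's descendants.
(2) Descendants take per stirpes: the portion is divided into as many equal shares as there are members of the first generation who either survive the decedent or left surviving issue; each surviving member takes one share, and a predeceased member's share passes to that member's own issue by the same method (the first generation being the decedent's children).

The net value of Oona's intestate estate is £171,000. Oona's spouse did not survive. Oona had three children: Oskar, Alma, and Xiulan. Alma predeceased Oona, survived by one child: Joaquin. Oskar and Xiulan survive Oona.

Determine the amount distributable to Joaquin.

The entire £171,000 passes to the descendants.
That amount (£171,000) is divided into 3 shares of £57,000: Oskar and Xiulan each take £57,000; Alma's £57,000 share passes to Alma's issue.
Alma's share (£57,000) passes entirely to Joaquin.

Joaquin receives £57,000.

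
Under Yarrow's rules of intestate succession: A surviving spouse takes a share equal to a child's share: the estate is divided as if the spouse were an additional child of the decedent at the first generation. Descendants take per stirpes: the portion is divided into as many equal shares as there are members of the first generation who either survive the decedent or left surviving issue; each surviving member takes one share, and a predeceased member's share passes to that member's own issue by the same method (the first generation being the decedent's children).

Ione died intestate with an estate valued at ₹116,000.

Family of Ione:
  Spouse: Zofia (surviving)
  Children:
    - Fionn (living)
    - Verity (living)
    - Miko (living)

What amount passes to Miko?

Miko receives ₹29,000.

The spouse counts as an additional share at the children's level, so there are 4 primary shares of ₹29,000. Zofia takes one such share (₹29,000).
The children's combined portion (₹87,000) is divided into 3 shares of ₹29,000: Fionn, Verity, and Miko each take ₹29,000.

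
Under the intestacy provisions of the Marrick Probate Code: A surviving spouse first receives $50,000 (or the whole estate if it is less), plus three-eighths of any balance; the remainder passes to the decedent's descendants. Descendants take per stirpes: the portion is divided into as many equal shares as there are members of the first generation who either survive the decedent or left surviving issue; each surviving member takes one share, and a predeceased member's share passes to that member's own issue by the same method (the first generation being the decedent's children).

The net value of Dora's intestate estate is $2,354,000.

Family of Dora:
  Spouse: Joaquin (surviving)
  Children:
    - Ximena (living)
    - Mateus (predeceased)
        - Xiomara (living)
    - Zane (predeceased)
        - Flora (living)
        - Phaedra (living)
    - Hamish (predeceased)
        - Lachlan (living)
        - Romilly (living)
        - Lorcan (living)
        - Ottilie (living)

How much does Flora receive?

Flora receives $180,000.

Joaquin first takes $50,000, leaving a balance of $2,304,000. Joaquin then takes three-eighths of the balance ($864,000), for a total of $914,000. The remaining $1,440,000 passes to the descendants.
The descendants' portion ($1,440,000) is divided into 4 shares of $360,000: Ximena takes $360,000; Mateus's $360,000 share passes to Mateus's issue; Zane's $360,000 share passes to Zane's issue; Hamish's $360,000 share passes to Hamish's issue.
Mateus's share ($360,000) passes entirely to Xiomara.
Zane's share ($360,000) is divided into 2 shares of $180,000: Flora and Phaedra each take $180,000.
Hamish's share ($360,000) is divided into 4 shares of $90,000: Lachlan, Romilly, Lorcan, and Ottilie each take $90,000.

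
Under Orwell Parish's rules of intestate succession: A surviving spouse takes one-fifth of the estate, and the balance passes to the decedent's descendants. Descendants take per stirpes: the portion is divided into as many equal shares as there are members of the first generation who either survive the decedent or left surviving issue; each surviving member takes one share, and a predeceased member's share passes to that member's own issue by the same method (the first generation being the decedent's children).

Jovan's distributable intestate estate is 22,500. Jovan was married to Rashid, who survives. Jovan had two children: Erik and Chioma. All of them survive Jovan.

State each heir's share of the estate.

Rashid takes one-fifth of 22,500 = 4,500. The remaining 18,000 passes to the descendants.
The descendants' portion (18,000) is divided into 2 shares of 9,000: Erik and Chioma each take 9,000.

Rashid: 4,500; Erik: 9,000; Chioma: 9,000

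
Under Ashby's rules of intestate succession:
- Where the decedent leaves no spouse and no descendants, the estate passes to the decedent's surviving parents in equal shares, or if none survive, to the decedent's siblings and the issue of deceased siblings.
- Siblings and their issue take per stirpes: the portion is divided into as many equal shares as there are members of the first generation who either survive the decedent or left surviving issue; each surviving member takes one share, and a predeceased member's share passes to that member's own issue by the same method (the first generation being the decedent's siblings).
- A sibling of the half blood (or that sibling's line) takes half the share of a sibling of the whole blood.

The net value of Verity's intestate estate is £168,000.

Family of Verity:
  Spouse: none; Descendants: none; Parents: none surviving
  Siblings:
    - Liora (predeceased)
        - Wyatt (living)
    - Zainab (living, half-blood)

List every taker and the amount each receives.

The entire £168,000 passes to the siblings and their issue.
Counting each half-blood sibling's line as half a unit, there are 3/2 units in £168,000, so one unit is £112,000. Whole-blood lines (Liora) take £112,000 each; half-blood lines (Zainab) take £56,000 each.
Liora's share (£112,000) passes entirely to Wyatt.

Wyatt: £112,000; Zainab: £56,000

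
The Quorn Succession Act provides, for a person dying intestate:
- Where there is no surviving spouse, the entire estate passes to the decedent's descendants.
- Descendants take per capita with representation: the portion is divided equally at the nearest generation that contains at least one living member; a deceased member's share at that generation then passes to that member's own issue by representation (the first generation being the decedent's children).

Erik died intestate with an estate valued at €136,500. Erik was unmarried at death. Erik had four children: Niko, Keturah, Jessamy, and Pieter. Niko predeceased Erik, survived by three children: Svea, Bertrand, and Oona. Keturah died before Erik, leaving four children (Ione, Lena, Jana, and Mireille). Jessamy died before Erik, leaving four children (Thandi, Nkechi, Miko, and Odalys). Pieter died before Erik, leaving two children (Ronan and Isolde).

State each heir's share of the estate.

Svea: €10,500; Bertrand: €10,500; Oona: €10,500; Ione: €10,500; Lena: €10,500; Jana: €10,500; Mireille: €10,500; Thandi: €10,500; Nkechi: €10,500; Miko: €10,500; Odalys: €10,500; Ronan: €10,500; Isolde: €10,500

The entire €136,500 passes to the descendants.
No child survives, so the initial division is made at the grandchildren's generation.
That amount (€136,500) is divided into 13 shares of €10,500: Svea, Bertrand, Oona, Ione, Lena, Jana, Mireille, Thandi, Nkechi, Miko, Odalys, Ronan, and Isolde each take €10,500.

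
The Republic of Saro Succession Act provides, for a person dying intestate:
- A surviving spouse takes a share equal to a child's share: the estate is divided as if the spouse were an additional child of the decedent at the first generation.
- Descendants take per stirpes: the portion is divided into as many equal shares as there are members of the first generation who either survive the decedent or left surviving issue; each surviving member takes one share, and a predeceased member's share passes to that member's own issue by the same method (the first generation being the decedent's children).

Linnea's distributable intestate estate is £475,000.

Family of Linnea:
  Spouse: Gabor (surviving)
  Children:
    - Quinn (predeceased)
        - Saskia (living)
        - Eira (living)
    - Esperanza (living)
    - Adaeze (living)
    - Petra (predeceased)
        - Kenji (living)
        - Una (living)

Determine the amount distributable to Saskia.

The spouse counts as an additional share at the children's level, so there are 5 primary shares of £95,000. Gabor takes one such share (£95,000).
The children's combined portion (£380,000) is divided into 4 shares of £95,000: Esperanza and Adaeze each take £95,000; Quinn's £95,000 share passes to Quinn's issue; Petra's £95,000 share passes to Petra's issue.
Quinn's share (£95,000) is divided into 2 shares of £47,500: Saskia and Eira each take £47,500.
Petra's share (£95,000) is divided into 2 shares of £47,500: Kenji and Una each take £47,500.

Saskia receives £47,500.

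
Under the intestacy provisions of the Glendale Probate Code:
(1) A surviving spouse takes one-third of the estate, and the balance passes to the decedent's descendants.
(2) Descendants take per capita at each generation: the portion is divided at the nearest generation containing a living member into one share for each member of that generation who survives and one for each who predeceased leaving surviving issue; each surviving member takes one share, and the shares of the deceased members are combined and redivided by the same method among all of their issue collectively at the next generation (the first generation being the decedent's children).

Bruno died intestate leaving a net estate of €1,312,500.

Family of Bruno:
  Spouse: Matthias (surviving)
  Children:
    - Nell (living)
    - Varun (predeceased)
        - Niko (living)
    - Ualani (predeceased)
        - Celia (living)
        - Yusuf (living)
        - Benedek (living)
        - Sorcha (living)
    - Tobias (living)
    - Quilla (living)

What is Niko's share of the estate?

Niko receives €70,000.

Matthias takes one-third of €1,312,500 = €437,500. The remaining €875,000 passes to the descendants.
The descendants' portion (€875,000) is divided at the children's generation into 5 shares of €175,000. Nell, Tobias, and Quilla each take €175,000. The 2 shares of the deceased (Varun and Ualani) are combined into a pool of €350,000.
That pool (€350,000) is divided at the grandchildren's generation equally among Niko, Celia, Yusuf, Benedek, and Sorcha: €70,000 each.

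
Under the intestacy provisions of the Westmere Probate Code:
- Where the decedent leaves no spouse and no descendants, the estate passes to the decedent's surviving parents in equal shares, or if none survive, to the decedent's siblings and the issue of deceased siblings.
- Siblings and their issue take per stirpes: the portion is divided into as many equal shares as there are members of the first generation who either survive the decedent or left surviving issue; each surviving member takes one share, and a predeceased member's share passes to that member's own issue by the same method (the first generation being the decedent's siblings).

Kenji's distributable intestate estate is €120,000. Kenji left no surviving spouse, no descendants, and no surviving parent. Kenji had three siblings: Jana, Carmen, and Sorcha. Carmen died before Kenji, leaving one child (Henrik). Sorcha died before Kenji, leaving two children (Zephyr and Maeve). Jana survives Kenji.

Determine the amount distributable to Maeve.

The entire €120,000 passes to the siblings and their issue.
That amount (€120,000) is divided into 3 shares of €40,000: Jana takes €40,000; Carmen's €40,000 share passes to Carmen's issue; Sorcha's €40,000 share passes to Sorcha's issue.
Carmen's share (€40,000) passes entirely to Henrik.
Sorcha's share (€40,000) is divided into 2 shares of €20,000: Zephyr and Maeve each take €20,000.

Maeve receives €20,000.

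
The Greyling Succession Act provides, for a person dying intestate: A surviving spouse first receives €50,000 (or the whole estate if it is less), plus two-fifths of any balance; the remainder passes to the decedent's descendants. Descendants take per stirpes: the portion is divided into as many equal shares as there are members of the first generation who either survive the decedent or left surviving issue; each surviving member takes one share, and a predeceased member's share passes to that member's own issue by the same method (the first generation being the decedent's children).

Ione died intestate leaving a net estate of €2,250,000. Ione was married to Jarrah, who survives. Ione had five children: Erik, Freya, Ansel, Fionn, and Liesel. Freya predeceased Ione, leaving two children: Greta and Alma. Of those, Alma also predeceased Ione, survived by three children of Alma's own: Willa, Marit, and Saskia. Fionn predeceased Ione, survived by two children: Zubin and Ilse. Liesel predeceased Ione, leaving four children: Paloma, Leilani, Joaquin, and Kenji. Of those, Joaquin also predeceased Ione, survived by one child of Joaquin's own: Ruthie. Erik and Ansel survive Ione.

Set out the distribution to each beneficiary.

Jarrah: €930,000; Erik: €264,000; Greta: €132,000; Willa: €44,000; Marit: €44,000; Saskia: €44,000; Ansel: €264,000; Zubin: €132,000; Ilse: €132,000; Paloma: €66,000; Leilani: €66,000; Ruthie: €66,000; Kenji: €66,000

Jarrah first takes €50,000, leaving a balance of €2,200,000. Jarrah then takes two-fifths of the balance (€880,000), for a total of €930,000. The remaining €1,320,000 passes to the descendants.
The descendants' portion (€1,320,000) is divided into 5 shares of €264,000: Erik and Ansel each take €264,000; Freya's €264,000 share passes to Freya's issue; Fionn's €264,000 share passes to Fionn's issue; Liesel's €264,000 share passes to Liesel's issue.
Freya's share (€264,000) is divided into 2 shares of €132,000: Greta takes €132,000; Alma's €132,000 share passes to Alma's issue.
Alma's share (€132,000) is divided into 3 shares of €44,000: Willa, Marit, and Saskia each take €44,000.
Fionn's share (€264,000) is divided into 2 shares of €132,000: Zubin and Ilse each take €132,000.
Liesel's share (€264,000) is divided into 4 shares of €66,000: Paloma, Leilani, and Kenji each take €66,000; Joaquin's €66,000 share passes to Joaquin's issue.
Joaquin's share (€66,000) passes entirely to Ruthie.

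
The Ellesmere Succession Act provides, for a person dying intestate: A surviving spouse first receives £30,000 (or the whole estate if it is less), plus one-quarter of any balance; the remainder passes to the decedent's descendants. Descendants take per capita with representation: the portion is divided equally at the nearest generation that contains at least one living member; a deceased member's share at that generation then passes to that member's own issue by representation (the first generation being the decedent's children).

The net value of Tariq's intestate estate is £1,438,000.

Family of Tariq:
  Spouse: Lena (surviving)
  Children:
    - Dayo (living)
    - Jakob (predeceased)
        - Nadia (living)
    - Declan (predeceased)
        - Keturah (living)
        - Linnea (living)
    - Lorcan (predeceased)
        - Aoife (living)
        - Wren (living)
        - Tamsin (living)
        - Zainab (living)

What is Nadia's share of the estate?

Lena first takes £30,000, leaving a balance of £1,408,000. Lena then takes one-quarter of the balance (£352,000), for a total of £382,000. The remaining £1,056,000 passes to the descendants.
The descendants' portion (£1,056,000) is divided into 4 shares of £264,000: Dayo takes £264,000; Jakob's £264,000 share passes to Jakob's issue; Declan's £264,000 share passes to Declan's issue; Lorcan's £264,000 share passes to Lorcan's issue.
Jakob's share (£264,000) passes entirely to Nadia.
Declan's share (£264,000) is divided into 2 shares of £132,000: Keturah and Linnea each take £132,000.
Lorcan's share (£264,000) is divided into 4 shares of £66,000: Aoife, Wren, Tamsin, and Zainab each take £66,000.

Nadia receives £264,000.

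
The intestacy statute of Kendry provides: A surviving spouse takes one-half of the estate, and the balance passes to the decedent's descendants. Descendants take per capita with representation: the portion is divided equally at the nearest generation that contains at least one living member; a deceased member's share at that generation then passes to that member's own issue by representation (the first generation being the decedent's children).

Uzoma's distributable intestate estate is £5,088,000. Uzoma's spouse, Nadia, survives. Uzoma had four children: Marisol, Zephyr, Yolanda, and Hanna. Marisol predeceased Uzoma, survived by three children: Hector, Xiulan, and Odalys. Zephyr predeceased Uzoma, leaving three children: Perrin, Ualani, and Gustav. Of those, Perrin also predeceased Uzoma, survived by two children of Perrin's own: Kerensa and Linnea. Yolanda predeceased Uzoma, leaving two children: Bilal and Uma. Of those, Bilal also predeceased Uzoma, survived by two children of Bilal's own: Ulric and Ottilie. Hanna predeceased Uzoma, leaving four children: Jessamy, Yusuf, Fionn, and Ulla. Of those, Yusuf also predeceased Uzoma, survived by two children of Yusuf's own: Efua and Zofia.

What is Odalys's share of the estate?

Odalys receives £212,000.

Nadia takes one-half of £5,088,000 = £2,544,000. The remaining £2,544,000 passes to the descendants.
No child survives, so the initial division is made at the grandchildren's generation.
The descendants' portion (£2,544,000) is divided into 12 shares of £212,000: Hector, Xiulan, Odalys, Ualani, Gustav, Uma, Jessamy, Fionn, and Ulla each take £212,000; Perrin's £212,000 share passes to Perrin's issue; Bilal's £212,000 share passes to Bilal's issue; Yusuf's £212,000 share passes to Yusuf's issue.
Perrin's share (£212,000) is divided into 2 shares of £106,000: Kerensa and Linnea each take £106,000.
Bilal's share (£212,000) is divided into 2 shares of £106,000: Ulric and Ottilie each take £106,000.
Yusuf's share (£212,000) is divided into 2 shares of £106,000: Efua and Zofia each take £106,000.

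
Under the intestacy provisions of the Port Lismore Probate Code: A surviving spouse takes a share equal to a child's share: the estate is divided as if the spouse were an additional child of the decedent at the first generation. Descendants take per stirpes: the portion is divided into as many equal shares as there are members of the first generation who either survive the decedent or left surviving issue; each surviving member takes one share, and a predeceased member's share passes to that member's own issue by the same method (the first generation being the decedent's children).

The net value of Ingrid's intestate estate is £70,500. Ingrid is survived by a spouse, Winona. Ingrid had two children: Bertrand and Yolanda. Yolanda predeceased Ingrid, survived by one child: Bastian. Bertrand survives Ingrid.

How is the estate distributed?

Winona: £23,500; Bertrand: £23,500; Bastian: £23,500

The spouse counts as an additional share at the children's level, so there are 3 primary shares of £23,500. Winona takes one such share (£23,500).
The children's combined portion (£47,000) is divided into 2 shares of £23,500: Bertrand takes £23,500; Yolanda's £23,500 share passes to Yolanda's issue.
Yolanda's share (£23,500) passes entirely to Bastian.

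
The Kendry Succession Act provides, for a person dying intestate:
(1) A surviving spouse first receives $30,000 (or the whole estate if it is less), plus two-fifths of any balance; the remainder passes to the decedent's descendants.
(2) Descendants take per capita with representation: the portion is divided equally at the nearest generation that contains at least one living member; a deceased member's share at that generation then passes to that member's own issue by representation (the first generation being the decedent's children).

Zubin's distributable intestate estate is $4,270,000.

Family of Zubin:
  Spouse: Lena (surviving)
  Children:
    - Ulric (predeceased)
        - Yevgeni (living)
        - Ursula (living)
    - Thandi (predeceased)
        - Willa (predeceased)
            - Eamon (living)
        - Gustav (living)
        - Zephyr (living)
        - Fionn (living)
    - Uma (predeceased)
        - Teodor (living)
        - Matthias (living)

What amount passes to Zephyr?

Lena first takes $30,000, leaving a balance of $4,240,000. Lena then takes two-fifths of the balance ($1,696,000), for a total of $1,726,000. The remaining $2,544,000 passes to the descendants.
No child survives, so the initial division is made at the grandchildren's generation.
The descendants' portion ($2,544,000) is divided into 8 shares of $318,000: Yevgeni, Ursula, Gustav, Zephyr, Fionn, Teodor, and Matthias each take $318,000; Willa's $318,000 share passes to Willa's issue.
Willa's share ($318,000) passes entirely to Eamon.

Zephyr receives $318,000.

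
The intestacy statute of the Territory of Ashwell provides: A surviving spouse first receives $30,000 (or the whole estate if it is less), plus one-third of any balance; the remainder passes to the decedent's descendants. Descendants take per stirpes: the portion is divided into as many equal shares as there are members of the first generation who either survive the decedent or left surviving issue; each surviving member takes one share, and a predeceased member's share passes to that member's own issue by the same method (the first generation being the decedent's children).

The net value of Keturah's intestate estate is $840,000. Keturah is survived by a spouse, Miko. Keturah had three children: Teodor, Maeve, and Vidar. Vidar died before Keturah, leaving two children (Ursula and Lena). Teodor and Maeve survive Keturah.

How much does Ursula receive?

Miko first takes $30,000, leaving a balance of $810,000. Miko then takes one-third of the balance ($270,000), for a total of $300,000. The remaining $540,000 passes to the descendants.
The descendants' portion ($540,000) is divided into 3 shares of $180,000: Teodor and Maeve each take $180,000; Vidar's $180,000 share passes to Vidar's issue.
Vidar's share ($180,000) is divided into 2 shares of $90,000: Ursula and Lena each take $90,000.

Ursula receives $90,000.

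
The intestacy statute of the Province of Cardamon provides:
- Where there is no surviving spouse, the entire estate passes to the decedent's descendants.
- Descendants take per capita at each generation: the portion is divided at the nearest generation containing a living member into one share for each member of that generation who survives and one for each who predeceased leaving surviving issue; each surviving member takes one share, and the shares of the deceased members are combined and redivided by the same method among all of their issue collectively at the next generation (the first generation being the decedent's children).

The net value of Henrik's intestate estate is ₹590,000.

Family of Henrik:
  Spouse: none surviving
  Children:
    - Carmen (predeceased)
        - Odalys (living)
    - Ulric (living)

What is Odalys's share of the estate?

Odalys receives ₹295,000.

The entire ₹590,000 passes to the descendants.
That amount (₹590,000) is divided at the children's generation into 2 shares of ₹295,000. Ulric takes ₹295,000. The remaining share for the deceased Carmen (₹295,000) is carried to the next generation.
That pool (₹295,000) passes entirely to Odalys, the sole taker at the grandchildren's generation.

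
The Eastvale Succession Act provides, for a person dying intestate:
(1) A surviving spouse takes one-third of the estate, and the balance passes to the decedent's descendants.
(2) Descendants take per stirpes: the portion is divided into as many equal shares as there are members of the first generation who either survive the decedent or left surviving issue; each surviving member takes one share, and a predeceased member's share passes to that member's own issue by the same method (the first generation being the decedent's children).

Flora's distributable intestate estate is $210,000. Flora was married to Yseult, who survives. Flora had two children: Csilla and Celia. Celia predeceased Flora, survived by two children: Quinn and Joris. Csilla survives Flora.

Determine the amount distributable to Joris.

Yseult takes one-third of $210,000 = $70,000. The remaining $140,000 passes to the descendants.
The descendants' portion ($140,000) is divided into 2 shares of $70,000: Csilla takes $70,000; Celia's $70,000 share passes to Celia's issue.
Celia's share ($70,000) is divided into 2 shares of $35,000: Quinn and Joris each take $35,000.

Joris receives $35,000.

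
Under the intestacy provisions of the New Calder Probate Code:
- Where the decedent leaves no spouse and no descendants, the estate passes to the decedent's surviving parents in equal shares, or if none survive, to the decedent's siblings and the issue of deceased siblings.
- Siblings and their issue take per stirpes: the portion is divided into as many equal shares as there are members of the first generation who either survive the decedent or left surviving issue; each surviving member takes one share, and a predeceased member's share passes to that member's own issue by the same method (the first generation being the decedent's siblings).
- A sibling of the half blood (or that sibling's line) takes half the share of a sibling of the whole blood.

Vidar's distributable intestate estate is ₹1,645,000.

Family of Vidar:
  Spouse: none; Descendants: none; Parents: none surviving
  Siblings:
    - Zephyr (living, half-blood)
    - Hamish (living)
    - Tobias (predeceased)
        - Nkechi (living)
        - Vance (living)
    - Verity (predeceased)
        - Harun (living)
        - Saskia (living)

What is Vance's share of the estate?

Vance receives ₹235,000.

The entire ₹1,645,000 passes to the siblings and their issue.
Counting each half-blood sibling's line as half a unit, there are 7/2 units in ₹1,645,000, so one unit is ₹470,000. Whole-blood lines (Hamish, Tobias, and Verity) take ₹470,000 each; half-blood lines (Zephyr) take ₹235,000 each.
Tobias's share (₹470,000) is divided into 2 shares of ₹235,000: Nkechi and Vance each take ₹235,000.
Verity's share (₹470,000) is divided into 2 shares of ₹235,000: Harun and Saskia each take ₹235,000.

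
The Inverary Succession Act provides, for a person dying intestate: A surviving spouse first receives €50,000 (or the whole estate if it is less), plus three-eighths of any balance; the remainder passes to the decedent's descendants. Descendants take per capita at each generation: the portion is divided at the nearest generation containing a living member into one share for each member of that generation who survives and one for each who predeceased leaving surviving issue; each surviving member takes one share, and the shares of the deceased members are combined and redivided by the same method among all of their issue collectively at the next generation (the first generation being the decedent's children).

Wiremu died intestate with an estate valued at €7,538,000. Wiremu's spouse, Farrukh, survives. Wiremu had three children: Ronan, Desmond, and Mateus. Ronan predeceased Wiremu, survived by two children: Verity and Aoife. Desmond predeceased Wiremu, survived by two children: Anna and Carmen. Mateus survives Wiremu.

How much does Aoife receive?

Farrukh first takes €50,000, leaving a balance of €7,488,000. Farrukh then takes three-eighths of the balance (€2,808,000), for a total of €2,858,000. The remaining €4,680,000 passes to the descendants.
The descendants' portion (€4,680,000) is divided at the children's generation into 3 shares of €1,560,000. Mateus takes €1,560,000. The 2 shares of the deceased (Ronan and Desmond) are combined into a pool of €3,120,000.
That pool (€3,120,000) is divided at the grandchildren's generation equally among Verity, Aoife, Anna, and Carmen: €780,000 each.

Aoife receives €780,000.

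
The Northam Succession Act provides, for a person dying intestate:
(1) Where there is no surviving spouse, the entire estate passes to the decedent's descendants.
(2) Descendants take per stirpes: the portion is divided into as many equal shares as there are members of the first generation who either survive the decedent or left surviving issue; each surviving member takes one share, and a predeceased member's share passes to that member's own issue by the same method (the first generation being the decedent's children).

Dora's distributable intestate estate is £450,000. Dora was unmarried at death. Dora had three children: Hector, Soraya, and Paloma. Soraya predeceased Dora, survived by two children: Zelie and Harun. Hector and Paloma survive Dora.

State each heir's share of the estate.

The entire £450,000 passes to the descendants.
That amount (£450,000) is divided into 3 shares of £150,000: Hector and Paloma each take £150,000; Soraya's £150,000 share passes to Soraya's issue.
Soraya's share (£150,000) is divided into 2 shares of £75,000: Zelie and Harun each take £75,000.

Hector: £150,000; Zelie: £75,000; Harun: £75,000; Paloma: £150,000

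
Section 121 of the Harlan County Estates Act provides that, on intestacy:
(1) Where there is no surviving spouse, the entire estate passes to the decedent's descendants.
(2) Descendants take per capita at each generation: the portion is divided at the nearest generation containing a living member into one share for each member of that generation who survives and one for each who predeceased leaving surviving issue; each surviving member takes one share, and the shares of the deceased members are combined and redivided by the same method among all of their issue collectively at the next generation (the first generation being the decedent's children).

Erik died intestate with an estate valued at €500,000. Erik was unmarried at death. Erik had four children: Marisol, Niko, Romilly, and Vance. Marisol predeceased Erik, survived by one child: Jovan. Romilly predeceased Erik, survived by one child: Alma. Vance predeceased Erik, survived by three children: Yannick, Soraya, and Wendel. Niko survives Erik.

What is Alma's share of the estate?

The entire €500,000 passes to the descendants.
That amount (€500,000) is divided at the children's generation into 4 shares of €125,000. Niko takes €125,000. The 3 shares of the deceased (Marisol, Romilly, and Vance) are combined into a pool of €375,000.
That pool (€375,000) is divided at the grandchildren's generation equally among Jovan, Alma, Yannick, Soraya, and Wendel: €75,000 each.

Alma receives €75,000.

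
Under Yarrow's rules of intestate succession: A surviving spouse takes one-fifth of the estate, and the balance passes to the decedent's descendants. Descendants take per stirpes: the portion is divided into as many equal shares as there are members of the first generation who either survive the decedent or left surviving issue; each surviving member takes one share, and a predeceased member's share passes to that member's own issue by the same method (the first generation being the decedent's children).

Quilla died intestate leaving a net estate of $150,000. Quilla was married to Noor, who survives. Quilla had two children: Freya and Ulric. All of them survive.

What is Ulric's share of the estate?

Noor takes one-fifth of $150,000 = $30,000. The remaining $120,000 passes to the descendants.
The descendants' portion ($120,000) is divided into 2 shares of $60,000: Freya and Ulric each take $60,000.

Ulric receives $60,000.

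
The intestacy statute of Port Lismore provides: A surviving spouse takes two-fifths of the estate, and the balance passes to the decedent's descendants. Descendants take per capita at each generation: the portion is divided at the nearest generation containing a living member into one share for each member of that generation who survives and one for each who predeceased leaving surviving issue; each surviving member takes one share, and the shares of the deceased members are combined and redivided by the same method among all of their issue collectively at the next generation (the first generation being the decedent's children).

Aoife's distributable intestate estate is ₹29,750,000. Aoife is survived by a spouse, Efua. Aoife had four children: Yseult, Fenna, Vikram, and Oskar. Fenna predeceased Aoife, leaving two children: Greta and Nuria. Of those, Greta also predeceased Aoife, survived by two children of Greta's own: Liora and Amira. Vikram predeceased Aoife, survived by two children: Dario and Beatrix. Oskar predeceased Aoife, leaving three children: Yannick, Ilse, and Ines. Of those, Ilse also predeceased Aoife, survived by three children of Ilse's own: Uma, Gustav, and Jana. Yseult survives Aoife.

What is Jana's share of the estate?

Efua takes two-fifths of ₹29,750,000 = ₹11,900,000. The remaining ₹17,850,000 passes to the descendants.
The descendants' portion (₹17,850,000) is divided at the children's generation into 4 shares of ₹4,462,500. Yseult takes ₹4,462,500. The 3 shares of the deceased (Fenna, Vikram, and Oskar) are combined into a pool of ₹13,387,500.
That pool (₹13,387,500) is divided at the grandchildren's generation into 7 shares of ₹1,912,500. Nuria, Dario, Beatrix, Yannick, and Ines each take ₹1,912,500. The 2 shares of the deceased (Greta and Ilse) are combined into a pool of ₹3,825,000.
That pool (₹3,825,000) is divided at the great-grandchildren's generation equally among Liora, Amira, Uma, Gustav, and Jana: ₹765,000 each.

Jana receives ₹765,000.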